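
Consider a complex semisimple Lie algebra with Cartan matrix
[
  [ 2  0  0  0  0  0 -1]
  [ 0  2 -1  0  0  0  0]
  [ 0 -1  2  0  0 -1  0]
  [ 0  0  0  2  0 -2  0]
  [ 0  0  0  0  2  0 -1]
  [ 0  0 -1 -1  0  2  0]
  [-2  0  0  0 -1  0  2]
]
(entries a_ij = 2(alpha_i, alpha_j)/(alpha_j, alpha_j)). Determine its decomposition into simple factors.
B3 ⊕ C4

The diagram associated to this matrix has two connected components: the simple roots {alpha_1, alpha_5, alpha_7} form a chain of 3 nodes with a double edge at one end; the terminal node there is the unique short simple root (B_3), and {alpha_2, alpha_3, alpha_4, alpha_6} form a chain of 4 nodes with a double edge at one end; the terminal node there is the unique long simple root (C_4). A semisimple Lie algebra decomposes uniquely as the direct sum of simple ideals, one per connected component of its Dynkin diagram, so g ≅ B_3 ⊕ C_4 (dimension 21 + 36 = 57).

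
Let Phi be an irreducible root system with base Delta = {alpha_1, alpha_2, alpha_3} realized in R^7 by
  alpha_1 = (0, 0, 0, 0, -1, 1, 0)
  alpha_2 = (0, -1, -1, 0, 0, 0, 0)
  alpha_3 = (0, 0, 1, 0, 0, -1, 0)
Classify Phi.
Compute the Cartan integers a_ij = 2(alpha_i, alpha_j)/(alpha_j, alpha_j); the resulting 3x3 Cartan matrix is
[[2, 0, -1], [0, 2, -1], [-1, -1, 2]].
All simple roots have the same length, so the diagram is simply laced. The associated Dynkin diagram is a chain of 3 nodes with single edges (A_3), so the type is A_3 (the algebra sl(4)).

A_3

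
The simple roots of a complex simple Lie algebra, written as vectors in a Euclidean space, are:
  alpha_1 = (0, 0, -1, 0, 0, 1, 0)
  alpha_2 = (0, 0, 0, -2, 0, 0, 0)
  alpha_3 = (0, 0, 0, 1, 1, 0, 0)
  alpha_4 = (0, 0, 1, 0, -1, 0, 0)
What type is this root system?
C4

Compute the Cartan integers a_ij = 2(alpha_i, alpha_j)/(alpha_j, alpha_j); the resulting 4x4 Cartan matrix is
[[2, 0, 0, -1], [0, 2, -2, 0], [0, -1, 2, -1], [-1, 0, -1, 2]].
The roots have two lengths (squared-length ratio 2:1); the short ones are alpha_{1,3,4}. The associated Dynkin diagram is a chain of 4 nodes with a double edge at one end; the terminal node there is the unique long simple root (C_4), so the type is C_4 (the algebra sp(8)).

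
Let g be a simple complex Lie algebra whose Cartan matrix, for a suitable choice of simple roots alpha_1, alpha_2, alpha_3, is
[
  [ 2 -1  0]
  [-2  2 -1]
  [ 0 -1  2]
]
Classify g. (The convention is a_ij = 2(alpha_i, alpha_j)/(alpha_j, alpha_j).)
B_3

The matrix has rank 3 with 2's on the diagonal. Reading the off-diagonal entries as Dynkin edges (a single edge where a_ij = a_ji = -1; a double or triple edge where a_ij * a_ji = 2 or 3), the diagram is a chain of 3 nodes with a double edge at one end; the terminal node there is the unique short simple root (B_3). One simple-root ordering that puts it in standard form is (alpha_3, alpha_2, alpha_1). So the algebra is type B_3, i.e. so(7).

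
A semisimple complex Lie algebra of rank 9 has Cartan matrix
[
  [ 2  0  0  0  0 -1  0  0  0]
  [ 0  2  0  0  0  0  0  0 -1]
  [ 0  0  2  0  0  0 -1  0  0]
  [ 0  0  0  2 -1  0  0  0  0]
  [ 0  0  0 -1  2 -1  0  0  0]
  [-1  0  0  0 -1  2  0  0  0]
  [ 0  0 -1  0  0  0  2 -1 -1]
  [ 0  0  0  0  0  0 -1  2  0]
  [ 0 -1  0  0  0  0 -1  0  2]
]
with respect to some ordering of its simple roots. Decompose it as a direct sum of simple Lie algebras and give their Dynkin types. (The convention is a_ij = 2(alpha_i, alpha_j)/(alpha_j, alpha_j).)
A_4 ⊕ D_5

The diagram associated to this matrix has two connected components: the simple roots {alpha_1, alpha_4, alpha_5, alpha_6} form a chain of 4 nodes with single edges (A_4), and {alpha_2, alpha_3, alpha_7, alpha_8, alpha_9} form a chain of 3 nodes with a fork of two nodes at one end (D_5). A semisimple Lie algebra decomposes uniquely as the direct sum of simple ideals, one per connected component of its Dynkin diagram, so g ≅ A_4 ⊕ D_5 (dimension 24 + 45 = 69).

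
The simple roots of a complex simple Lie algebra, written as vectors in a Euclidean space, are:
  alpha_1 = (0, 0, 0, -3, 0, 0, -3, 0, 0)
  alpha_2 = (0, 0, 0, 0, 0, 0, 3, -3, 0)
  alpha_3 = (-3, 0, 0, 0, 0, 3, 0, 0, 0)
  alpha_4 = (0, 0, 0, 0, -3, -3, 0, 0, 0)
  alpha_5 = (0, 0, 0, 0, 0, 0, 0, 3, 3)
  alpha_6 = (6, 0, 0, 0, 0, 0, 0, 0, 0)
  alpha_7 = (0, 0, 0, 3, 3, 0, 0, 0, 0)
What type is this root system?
Compute the Cartan integers a_ij = 2(alpha_i, alpha_j)/(alpha_j, alpha_j); the resulting 7x7 Cartan matrix is
[[2, -1, 0, 0, 0, 0, -1], [-1, 2, 0, 0, -1, 0, 0], [0, 0, 2, -1, 0, -1, 0], [0, 0, -1, 2, 0, 0, -1], [0, -1, 0, 0, 2, 0, 0], [0, 0, -2, 0, 0, 2, 0], [-1, 0, 0, -1, 0, 0, 2]].
The roots have two lengths (squared-length ratio 2:1); the short ones are alpha_{1,2,3,4,5,7}. The associated Dynkin diagram is a chain of 7 nodes with a double edge at one end; the terminal node there is the unique long simple root (C_7), so the type is C_7 (the algebra sp(14)).

C_7 (sp(14))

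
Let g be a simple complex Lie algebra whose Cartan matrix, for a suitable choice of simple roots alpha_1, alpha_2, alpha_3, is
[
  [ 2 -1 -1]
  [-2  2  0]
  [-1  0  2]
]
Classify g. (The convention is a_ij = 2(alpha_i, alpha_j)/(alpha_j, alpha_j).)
C_3

The matrix has rank 3 with 2's on the diagonal. Reading the off-diagonal entries as Dynkin edges (a single edge where a_ij = a_ji = -1; a double or triple edge where a_ij * a_ji = 2 or 3), the diagram is a chain of 3 nodes with a double edge at one end; the terminal node there is the unique long simple root (C_3). One simple-root ordering that puts it in standard form is (alpha_3, alpha_1, alpha_2). So the algebra is type C_3, i.e. sp(6).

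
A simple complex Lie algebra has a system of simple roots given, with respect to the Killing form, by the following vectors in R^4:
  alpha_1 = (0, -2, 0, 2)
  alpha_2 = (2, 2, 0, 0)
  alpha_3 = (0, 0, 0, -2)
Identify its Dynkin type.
B_3

Compute the Cartan integers a_ij = 2(alpha_i, alpha_j)/(alpha_j, alpha_j); the resulting 3x3 Cartan matrix is
[[2, -1, -2], [-1, 2, 0], [-1, 0, 2]].
The roots have two lengths (squared-length ratio 2:1); the short ones are alpha_{3}. The associated Dynkin diagram is a chain of 3 nodes with a double edge at one end; the terminal node there is the unique short simple root (B_3), so the type is B_3 (the algebra so(7)).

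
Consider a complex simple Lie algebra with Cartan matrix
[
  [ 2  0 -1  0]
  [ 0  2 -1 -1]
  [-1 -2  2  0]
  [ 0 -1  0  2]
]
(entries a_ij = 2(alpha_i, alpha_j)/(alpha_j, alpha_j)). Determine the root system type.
The matrix has rank 4 with 2's on the diagonal. Reading the off-diagonal entries as Dynkin edges (a single edge where a_ij = a_ji = -1; a double or triple edge where a_ij * a_ji = 2 or 3), the diagram is a chain of 4 nodes with a double edge between the middle two (F_4). One simple-root ordering that puts it in standard form is (alpha_1, alpha_3, alpha_2, alpha_4). So the algebra is type F_4.

F_4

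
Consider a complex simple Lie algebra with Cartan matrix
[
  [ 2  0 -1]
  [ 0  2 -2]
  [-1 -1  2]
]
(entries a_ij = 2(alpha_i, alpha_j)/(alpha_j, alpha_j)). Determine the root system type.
The matrix has rank 3 with 2's on the diagonal. Reading the off-diagonal entries as Dynkin edges (a single edge where a_ij = a_ji = -1; a double or triple edge where a_ij * a_ji = 2 or 3), the diagram is a chain of 3 nodes with a double edge at one end; the terminal node there is the unique long simple root (C_3). One simple-root ordering that puts it in standard form is (alpha_1, alpha_3, alpha_2). So the algebra is type C_3, i.e. sp(6).

type C_3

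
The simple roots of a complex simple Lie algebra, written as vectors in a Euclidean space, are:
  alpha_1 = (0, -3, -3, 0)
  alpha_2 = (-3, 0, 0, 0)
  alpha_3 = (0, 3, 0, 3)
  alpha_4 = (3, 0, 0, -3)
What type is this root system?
B_4

Compute the Cartan integers a_ij = 2(alpha_i, alpha_j)/(alpha_j, alpha_j); the resulting 4x4 Cartan matrix is
[[2, 0, -1, 0], [0, 2, 0, -1], [-1, 0, 2, -1], [0, -2, -1, 2]].
The roots have two lengths (squared-length ratio 2:1); the short ones are alpha_{2}. The associated Dynkin diagram is a chain of 4 nodes with a double edge at one end; the terminal node there is the unique short simple root (B_4), so the type is B_4 (the algebra so(9)).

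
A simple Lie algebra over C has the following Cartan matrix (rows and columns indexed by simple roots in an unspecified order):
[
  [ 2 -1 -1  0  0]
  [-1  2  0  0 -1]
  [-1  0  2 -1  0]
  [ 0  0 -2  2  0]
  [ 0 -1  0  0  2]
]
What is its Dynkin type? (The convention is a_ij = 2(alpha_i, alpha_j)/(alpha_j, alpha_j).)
The matrix has rank 5 with 2's on the diagonal. Reading the off-diagonal entries as Dynkin edges (a single edge where a_ij = a_ji = -1; a double or triple edge where a_ij * a_ji = 2 or 3), the diagram is a chain of 5 nodes with a double edge at one end; the terminal node there is the unique long simple root (C_5). One simple-root ordering that puts it in standard form is (alpha_5, alpha_2, alpha_1, alpha_3, alpha_4). So the algebra is type C_5, i.e. sp(10).

C5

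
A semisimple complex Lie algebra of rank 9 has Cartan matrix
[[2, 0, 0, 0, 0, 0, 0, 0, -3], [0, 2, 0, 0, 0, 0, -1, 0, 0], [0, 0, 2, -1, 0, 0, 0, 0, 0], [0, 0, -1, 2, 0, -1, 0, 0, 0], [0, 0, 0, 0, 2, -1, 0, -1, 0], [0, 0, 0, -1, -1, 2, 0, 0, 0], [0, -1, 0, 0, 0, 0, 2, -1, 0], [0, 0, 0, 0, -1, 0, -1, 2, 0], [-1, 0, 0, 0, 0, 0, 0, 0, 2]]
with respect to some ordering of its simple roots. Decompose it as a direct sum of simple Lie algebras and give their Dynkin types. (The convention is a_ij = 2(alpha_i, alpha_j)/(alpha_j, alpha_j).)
type A_7 + type G_2

The diagram associated to this matrix has two connected components: the simple roots {alpha_2, alpha_3, alpha_4, alpha_5, alpha_6, alpha_7, alpha_8} form a chain of 7 nodes with single edges (A_7), and {alpha_1, alpha_9} form two nodes joined by a triple edge (G_2). A semisimple Lie algebra decomposes uniquely as the direct sum of simple ideals, one per connected component of its Dynkin diagram, so g ≅ A_7 ⊕ G_2 (dimension 63 + 14 = 77).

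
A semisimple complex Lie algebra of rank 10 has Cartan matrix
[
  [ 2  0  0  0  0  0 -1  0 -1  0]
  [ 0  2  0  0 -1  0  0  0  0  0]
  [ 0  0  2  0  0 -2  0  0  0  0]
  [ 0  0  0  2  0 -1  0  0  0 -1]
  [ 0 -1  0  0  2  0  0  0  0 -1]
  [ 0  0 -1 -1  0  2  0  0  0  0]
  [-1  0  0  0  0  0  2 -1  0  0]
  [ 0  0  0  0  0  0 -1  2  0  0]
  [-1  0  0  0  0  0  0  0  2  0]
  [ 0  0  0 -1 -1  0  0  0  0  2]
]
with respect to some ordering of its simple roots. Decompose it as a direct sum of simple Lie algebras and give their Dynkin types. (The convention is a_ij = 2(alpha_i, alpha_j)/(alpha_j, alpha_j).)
The diagram associated to this matrix has two connected components: the simple roots {alpha_1, alpha_7, alpha_8, alpha_9} form a chain of 4 nodes with single edges (A_4), and {alpha_2, alpha_3, alpha_4, alpha_5, alpha_6, alpha_10} form a chain of 6 nodes with a double edge at one end; the terminal node there is the unique long simple root (C_6). A semisimple Lie algebra decomposes uniquely as the direct sum of simple ideals, one per connected component of its Dynkin diagram, so g ≅ A_4 ⊕ C_6 (dimension 24 + 78 = 102).

A_4 (sl(5)) ⊕ C_6 (sp(12))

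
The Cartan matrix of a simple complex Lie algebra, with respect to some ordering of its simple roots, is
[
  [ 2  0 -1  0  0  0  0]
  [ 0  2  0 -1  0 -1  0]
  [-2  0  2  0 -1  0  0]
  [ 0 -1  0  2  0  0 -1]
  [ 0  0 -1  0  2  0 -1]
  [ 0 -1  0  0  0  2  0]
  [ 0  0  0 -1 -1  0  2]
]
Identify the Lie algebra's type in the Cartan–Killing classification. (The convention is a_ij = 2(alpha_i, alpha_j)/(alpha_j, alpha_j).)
B_7

The matrix has rank 7 with 2's on the diagonal. Reading the off-diagonal entries as Dynkin edges (a single edge where a_ij = a_ji = -1; a double or triple edge where a_ij * a_ji = 2 or 3), the diagram is a chain of 7 nodes with a double edge at one end; the terminal node there is the unique short simple root (B_7). One simple-root ordering that puts it in standard form is (alpha_6, alpha_2, alpha_4, alpha_7, alpha_5, alpha_3, alpha_1). So the algebra is type B_7, i.e. so(15).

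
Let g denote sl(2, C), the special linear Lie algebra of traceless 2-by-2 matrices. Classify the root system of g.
type A_1

This is sl(2), which has dimension 2^2 - 1 = 3 and rank 2 - 1 = 1 (a Cartan subalgebra is the diagonal traceless matrices). In the classification of classical Lie algebras, the special linear algebra sl(n+1) has type A_n; here n = 1, so the Dynkin diagram is a chain of 1 nodes with single edges (A_1). Hence the type is A_1.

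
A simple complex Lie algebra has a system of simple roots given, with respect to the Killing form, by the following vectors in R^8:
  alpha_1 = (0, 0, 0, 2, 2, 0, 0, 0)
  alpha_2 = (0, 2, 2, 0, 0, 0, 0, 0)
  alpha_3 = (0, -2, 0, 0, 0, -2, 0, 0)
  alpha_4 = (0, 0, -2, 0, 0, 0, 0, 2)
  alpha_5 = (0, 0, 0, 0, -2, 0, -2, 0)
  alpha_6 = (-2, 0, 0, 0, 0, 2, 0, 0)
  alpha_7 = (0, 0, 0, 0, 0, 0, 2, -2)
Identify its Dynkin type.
Compute the Cartan integers a_ij = 2(alpha_i, alpha_j)/(alpha_j, alpha_j); the resulting 7x7 Cartan matrix is
[[2, 0, 0, 0, -1, 0, 0], [0, 2, -1, -1, 0, 0, 0], [0, -1, 2, 0, 0, -1, 0], [0, -1, 0, 2, 0, 0, -1], [-1, 0, 0, 0, 2, 0, -1], [0, 0, -1, 0, 0, 2, 0], [0, 0, 0, -1, -1, 0, 2]].
All simple roots have the same length, so the diagram is simply laced. The associated Dynkin diagram is a chain of 7 nodes with single edges (A_7), so the type is A_7 (the algebra sl(8)).

A7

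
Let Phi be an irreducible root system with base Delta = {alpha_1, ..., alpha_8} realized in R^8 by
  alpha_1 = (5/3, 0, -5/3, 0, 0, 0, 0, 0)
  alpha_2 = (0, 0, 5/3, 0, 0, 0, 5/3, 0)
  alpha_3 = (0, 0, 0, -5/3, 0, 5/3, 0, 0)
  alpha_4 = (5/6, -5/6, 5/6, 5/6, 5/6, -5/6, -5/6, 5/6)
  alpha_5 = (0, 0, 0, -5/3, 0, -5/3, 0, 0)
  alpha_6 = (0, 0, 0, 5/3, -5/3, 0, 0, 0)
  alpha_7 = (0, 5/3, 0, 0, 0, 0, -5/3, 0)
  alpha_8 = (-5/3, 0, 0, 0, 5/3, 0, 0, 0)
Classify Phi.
E_8

Compute the Cartan integers a_ij = 2(alpha_i, alpha_j)/(alpha_j, alpha_j); the resulting 8x8 Cartan matrix is
[[2, -1, 0, 0, 0, 0, 0, -1], [-1, 2, 0, 0, 0, 0, -1, 0], [0, 0, 2, -1, 0, -1, 0, 0], [0, 0, -1, 2, 0, 0, 0, 0], [0, 0, 0, 0, 2, -1, 0, 0], [0, 0, -1, 0, -1, 2, 0, -1], [0, -1, 0, 0, 0, 0, 2, 0], [-1, 0, 0, 0, 0, -1, 0, 2]].
All simple roots have the same length, so the diagram is simply laced. The associated Dynkin diagram is a chain of 7 nodes with one extra node attached to the third node from one end (E_8), so the type is E_8.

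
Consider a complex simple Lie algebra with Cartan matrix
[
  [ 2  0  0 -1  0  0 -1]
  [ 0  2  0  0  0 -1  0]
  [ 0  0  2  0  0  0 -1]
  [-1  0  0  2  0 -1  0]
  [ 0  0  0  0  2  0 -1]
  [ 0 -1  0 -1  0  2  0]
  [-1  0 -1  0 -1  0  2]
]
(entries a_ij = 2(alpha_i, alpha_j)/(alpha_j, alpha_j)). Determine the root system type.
D_7 (so(14))

The matrix has rank 7 with 2's on the diagonal. Reading the off-diagonal entries as Dynkin edges (a single edge where a_ij = a_ji = -1; a double or triple edge where a_ij * a_ji = 2 or 3), the diagram is a chain of 5 nodes with a fork of two nodes at one end (D_7). One simple-root ordering that puts it in standard form is (alpha_2, alpha_6, alpha_4, alpha_1, alpha_7, alpha_3, alpha_5). So the algebra is type D_7, i.e. so(14).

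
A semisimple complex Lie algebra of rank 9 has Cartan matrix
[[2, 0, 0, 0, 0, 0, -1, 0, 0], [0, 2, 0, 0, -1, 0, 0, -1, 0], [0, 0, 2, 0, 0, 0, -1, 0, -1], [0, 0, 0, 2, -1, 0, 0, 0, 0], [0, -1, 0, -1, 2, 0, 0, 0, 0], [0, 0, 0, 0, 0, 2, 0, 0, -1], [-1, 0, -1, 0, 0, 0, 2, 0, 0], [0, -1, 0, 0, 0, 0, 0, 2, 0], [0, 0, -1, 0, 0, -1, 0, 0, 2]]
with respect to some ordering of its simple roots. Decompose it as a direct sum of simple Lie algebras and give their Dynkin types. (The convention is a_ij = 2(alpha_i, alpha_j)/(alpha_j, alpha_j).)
The diagram associated to this matrix has two connected components: the simple roots {alpha_2, alpha_4, alpha_5, alpha_8} form a chain of 4 nodes with single edges (A_4), and {alpha_1, alpha_3, alpha_6, alpha_7, alpha_9} form a chain of 5 nodes with single edges (A_5). A semisimple Lie algebra decomposes uniquely as the direct sum of simple ideals, one per connected component of its Dynkin diagram, so g ≅ A_4 ⊕ A_5 (dimension 24 + 35 = 59).

A4 ⊕ A5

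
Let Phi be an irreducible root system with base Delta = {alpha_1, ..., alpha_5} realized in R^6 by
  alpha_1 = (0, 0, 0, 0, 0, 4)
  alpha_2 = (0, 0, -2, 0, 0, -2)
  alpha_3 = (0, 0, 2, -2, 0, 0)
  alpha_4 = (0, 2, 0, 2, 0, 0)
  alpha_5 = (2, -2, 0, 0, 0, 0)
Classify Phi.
C_5 (sp(10))

Compute the Cartan integers a_ij = 2(alpha_i, alpha_j)/(alpha_j, alpha_j); the resulting 5x5 Cartan matrix is
[[2, -2, 0, 0, 0], [-1, 2, -1, 0, 0], [0, -1, 2, -1, 0], [0, 0, -1, 2, -1], [0, 0, 0, -1, 2]].
The roots have two lengths (squared-length ratio 2:1); the short ones are alpha_{2,3,4,5}. The associated Dynkin diagram is a chain of 5 nodes with a double edge at one end; the terminal node there is the unique long simple root (C_5), so the type is C_5 (the algebra sp(10)).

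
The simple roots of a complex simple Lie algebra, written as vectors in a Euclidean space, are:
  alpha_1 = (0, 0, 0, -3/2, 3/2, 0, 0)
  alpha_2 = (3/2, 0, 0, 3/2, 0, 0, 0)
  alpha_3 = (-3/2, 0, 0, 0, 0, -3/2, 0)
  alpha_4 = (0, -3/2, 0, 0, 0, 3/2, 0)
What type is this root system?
A_4

Compute the Cartan integers a_ij = 2(alpha_i, alpha_j)/(alpha_j, alpha_j); the resulting 4x4 Cartan matrix is
[[2, -1, 0, 0], [-1, 2, -1, 0], [0, -1, 2, -1], [0, 0, -1, 2]].
All simple roots have the same length, so the diagram is simply laced. The associated Dynkin diagram is a chain of 4 nodes with single edges (A_4), so the type is A_4 (the algebra sl(5)).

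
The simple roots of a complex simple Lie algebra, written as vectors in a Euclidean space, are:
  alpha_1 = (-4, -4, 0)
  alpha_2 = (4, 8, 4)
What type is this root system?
G_2

Compute the Cartan integers a_ij = 2(alpha_i, alpha_j)/(alpha_j, alpha_j); the resulting 2x2 Cartan matrix is
[[2, -1], [-3, 2]].
The roots have two lengths (squared-length ratio 3:1); the short ones are alpha_{1}. The associated Dynkin diagram is two nodes joined by a triple edge (G_2), so the type is G_2.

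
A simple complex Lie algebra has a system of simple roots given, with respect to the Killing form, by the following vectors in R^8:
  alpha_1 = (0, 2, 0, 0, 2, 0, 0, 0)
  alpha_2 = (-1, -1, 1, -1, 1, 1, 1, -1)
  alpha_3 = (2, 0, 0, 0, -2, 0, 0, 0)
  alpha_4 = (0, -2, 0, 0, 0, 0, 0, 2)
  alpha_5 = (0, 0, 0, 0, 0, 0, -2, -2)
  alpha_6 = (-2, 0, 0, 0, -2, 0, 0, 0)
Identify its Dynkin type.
type E_6

Compute the Cartan integers a_ij = 2(alpha_i, alpha_j)/(alpha_j, alpha_j); the resulting 6x6 Cartan matrix is
[[2, 0, -1, -1, 0, -1], [0, 2, -1, 0, 0, 0], [-1, -1, 2, 0, 0, 0], [-1, 0, 0, 2, -1, 0], [0, 0, 0, -1, 2, 0], [-1, 0, 0, 0, 0, 2]].
All simple roots have the same length, so the diagram is simply laced. The associated Dynkin diagram is a chain of 5 nodes with one extra node attached to the third node from one end (E_6), so the type is E_6.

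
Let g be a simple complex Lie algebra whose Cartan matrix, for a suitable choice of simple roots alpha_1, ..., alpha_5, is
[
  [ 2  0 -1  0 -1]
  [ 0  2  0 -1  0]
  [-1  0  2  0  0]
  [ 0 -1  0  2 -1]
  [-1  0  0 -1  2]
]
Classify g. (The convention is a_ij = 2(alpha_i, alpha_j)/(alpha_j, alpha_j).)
The matrix has rank 5 with 2's on the diagonal. Reading the off-diagonal entries as Dynkin edges (a single edge where a_ij = a_ji = -1; a double or triple edge where a_ij * a_ji = 2 or 3), the diagram is a chain of 5 nodes with single edges (A_5). One simple-root ordering that puts it in standard form is (alpha_3, alpha_1, alpha_5, alpha_4, alpha_2). So the algebra is type A_5, i.e. sl(6).

A5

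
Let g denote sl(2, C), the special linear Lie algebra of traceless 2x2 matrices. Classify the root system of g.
This is sl(2), which has dimension 2^2 - 1 = 3 and rank 2 - 1 = 1 (a Cartan subalgebra is the diagonal traceless matrices). In the classification of classical Lie algebras, the special linear algebra sl(n+1) has type A_n; here n = 1, so the Dynkin diagram is a chain of 1 nodes with single edges (A_1). Hence the type is A_1.

A_1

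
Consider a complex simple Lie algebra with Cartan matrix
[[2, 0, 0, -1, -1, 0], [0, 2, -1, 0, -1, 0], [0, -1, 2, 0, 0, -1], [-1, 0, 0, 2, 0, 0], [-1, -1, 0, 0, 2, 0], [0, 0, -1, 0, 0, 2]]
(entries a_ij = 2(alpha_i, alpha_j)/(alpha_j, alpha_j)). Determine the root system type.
The matrix has rank 6 with 2's on the diagonal. Reading the off-diagonal entries as Dynkin edges (a single edge where a_ij = a_ji = -1; a double or triple edge where a_ij * a_ji = 2 or 3), the diagram is a chain of 6 nodes with single edges (A_6). One simple-root ordering that puts it in standard form is (alpha_6, alpha_3, alpha_2, alpha_5, alpha_1, alpha_4). So the algebra is type A_6, i.e. sl(7).

A_6 (sl(7))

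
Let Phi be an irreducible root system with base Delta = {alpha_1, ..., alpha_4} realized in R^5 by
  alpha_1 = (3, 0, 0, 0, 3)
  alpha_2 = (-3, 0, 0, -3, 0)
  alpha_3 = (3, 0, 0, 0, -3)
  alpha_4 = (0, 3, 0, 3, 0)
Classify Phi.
D4

Compute the Cartan integers a_ij = 2(alpha_i, alpha_j)/(alpha_j, alpha_j); the resulting 4x4 Cartan matrix is
[[2, -1, 0, 0], [-1, 2, -1, -1], [0, -1, 2, 0], [0, -1, 0, 2]].
All simple roots have the same length, so the diagram is simply laced. The associated Dynkin diagram is a chain of 2 nodes with a fork of two nodes at one end (D_4), so the type is D_4 (the algebra so(8)).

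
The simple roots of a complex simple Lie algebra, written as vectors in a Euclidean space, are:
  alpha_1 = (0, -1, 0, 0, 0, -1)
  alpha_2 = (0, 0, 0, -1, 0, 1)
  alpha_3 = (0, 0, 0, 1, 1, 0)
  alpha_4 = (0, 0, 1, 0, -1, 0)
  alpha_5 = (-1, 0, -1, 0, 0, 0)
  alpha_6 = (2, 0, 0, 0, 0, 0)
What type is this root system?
Compute the Cartan integers a_ij = 2(alpha_i, alpha_j)/(alpha_j, alpha_j); the resulting 6x6 Cartan matrix is
[[2, -1, 0, 0, 0, 0], [-1, 2, -1, 0, 0, 0], [0, -1, 2, -1, 0, 0], [0, 0, -1, 2, -1, 0], [0, 0, 0, -1, 2, -1], [0, 0, 0, 0, -2, 2]].
The roots have two lengths (squared-length ratio 2:1); the short ones are alpha_{1,2,3,4,5}. The associated Dynkin diagram is a chain of 6 nodes with a double edge at one end; the terminal node there is the unique long simple root (C_6), so the type is C_6 (the algebra sp(12)).

C_6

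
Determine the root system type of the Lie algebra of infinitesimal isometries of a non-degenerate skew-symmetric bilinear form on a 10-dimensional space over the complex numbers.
C_5 (sp(10))

This is sp(10), which has dimension 10(10+1)/2 = 55 and rank 10/2 = 5. In the classification of classical Lie algebras, the symplectic algebra sp(2n) has type C_n; here n = 5, so the Dynkin diagram is a chain of 5 nodes with a double edge at one end; the terminal node there is the unique long simple root (C_5). Hence the type is C_5.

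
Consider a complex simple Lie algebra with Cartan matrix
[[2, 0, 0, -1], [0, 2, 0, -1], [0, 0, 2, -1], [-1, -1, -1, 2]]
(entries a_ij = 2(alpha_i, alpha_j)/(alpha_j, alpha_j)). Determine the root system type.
The matrix has rank 4 with 2's on the diagonal. Reading the off-diagonal entries as Dynkin edges (a single edge where a_ij = a_ji = -1; a double or triple edge where a_ij * a_ji = 2 or 3), the diagram is a chain of 2 nodes with a fork of two nodes at one end (D_4). One simple-root ordering that puts it in standard form is (alpha_1, alpha_4, alpha_2, alpha_3). So the algebra is type D_4, i.e. so(8).

type D_4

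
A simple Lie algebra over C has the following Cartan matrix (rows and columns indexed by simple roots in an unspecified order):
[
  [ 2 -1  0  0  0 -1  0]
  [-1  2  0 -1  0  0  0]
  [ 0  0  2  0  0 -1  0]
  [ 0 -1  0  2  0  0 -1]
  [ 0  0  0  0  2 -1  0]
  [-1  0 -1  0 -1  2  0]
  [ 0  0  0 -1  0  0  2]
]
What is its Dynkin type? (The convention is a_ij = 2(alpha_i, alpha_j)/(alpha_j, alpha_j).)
D_7

The matrix has rank 7 with 2's on the diagonal. Reading the off-diagonal entries as Dynkin edges (a single edge where a_ij = a_ji = -1; a double or triple edge where a_ij * a_ji = 2 or 3), the diagram is a chain of 5 nodes with a fork of two nodes at one end (D_7). One simple-root ordering that puts it in standard form is (alpha_7, alpha_4, alpha_2, alpha_1, alpha_6, alpha_3, alpha_5). So the algebra is type D_7, i.e. so(14).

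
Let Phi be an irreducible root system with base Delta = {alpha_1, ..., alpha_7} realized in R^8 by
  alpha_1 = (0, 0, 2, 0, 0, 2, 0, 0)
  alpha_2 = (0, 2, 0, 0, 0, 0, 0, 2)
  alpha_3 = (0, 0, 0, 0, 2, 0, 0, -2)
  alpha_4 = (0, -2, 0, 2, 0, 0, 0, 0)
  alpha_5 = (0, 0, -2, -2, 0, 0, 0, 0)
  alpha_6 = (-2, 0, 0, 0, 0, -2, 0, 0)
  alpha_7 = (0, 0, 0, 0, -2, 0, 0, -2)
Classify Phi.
type D_7

Compute the Cartan integers a_ij = 2(alpha_i, alpha_j)/(alpha_j, alpha_j); the resulting 7x7 Cartan matrix is
[[2, 0, 0, 0, -1, -1, 0], [0, 2, -1, -1, 0, 0, -1], [0, -1, 2, 0, 0, 0, 0], [0, -1, 0, 2, -1, 0, 0], [-1, 0, 0, -1, 2, 0, 0], [-1, 0, 0, 0, 0, 2, 0], [0, -1, 0, 0, 0, 0, 2]].
All simple roots have the same length, so the diagram is simply laced. The associated Dynkin diagram is a chain of 5 nodes with a fork of two nodes at one end (D_7), so the type is D_7 (the algebra so(14)).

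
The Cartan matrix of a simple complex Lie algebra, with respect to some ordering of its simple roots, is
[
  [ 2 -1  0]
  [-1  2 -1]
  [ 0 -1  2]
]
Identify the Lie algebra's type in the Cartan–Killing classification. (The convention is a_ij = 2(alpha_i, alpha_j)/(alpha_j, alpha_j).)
The matrix has rank 3 with 2's on the diagonal. Reading the off-diagonal entries as Dynkin edges (a single edge where a_ij = a_ji = -1; a double or triple edge where a_ij * a_ji = 2 or 3), the diagram is a chain of 3 nodes with single edges (A_3). One simple-root ordering that puts it in standard form is (alpha_3, alpha_2, alpha_1). So the algebra is type A_3, i.e. sl(4).

type A_3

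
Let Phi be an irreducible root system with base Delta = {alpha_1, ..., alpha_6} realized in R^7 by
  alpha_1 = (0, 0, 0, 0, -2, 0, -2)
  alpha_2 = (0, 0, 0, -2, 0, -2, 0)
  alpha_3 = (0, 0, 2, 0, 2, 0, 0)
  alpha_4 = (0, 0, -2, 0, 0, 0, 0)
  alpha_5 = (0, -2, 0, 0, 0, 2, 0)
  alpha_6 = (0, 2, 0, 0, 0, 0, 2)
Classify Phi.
Compute the Cartan integers a_ij = 2(alpha_i, alpha_j)/(alpha_j, alpha_j); the resulting 6x6 Cartan matrix is
[[2, 0, -1, 0, 0, -1], [0, 2, 0, 0, -1, 0], [-1, 0, 2, -2, 0, 0], [0, 0, -1, 2, 0, 0], [0, -1, 0, 0, 2, -1], [-1, 0, 0, 0, -1, 2]].
The roots have two lengths (squared-length ratio 2:1); the short ones are alpha_{4}. The associated Dynkin diagram is a chain of 6 nodes with a double edge at one end; the terminal node there is the unique short simple root (B_6), so the type is B_6 (the algebra so(13)).

B_6 (so(13))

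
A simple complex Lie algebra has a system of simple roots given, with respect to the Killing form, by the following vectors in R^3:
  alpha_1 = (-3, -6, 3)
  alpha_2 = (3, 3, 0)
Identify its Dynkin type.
Compute the Cartan integers a_ij = 2(alpha_i, alpha_j)/(alpha_j, alpha_j); the resulting 2x2 Cartan matrix is
[[2, -3], [-1, 2]].
The roots have two lengths (squared-length ratio 3:1); the short ones are alpha_{2}. The associated Dynkin diagram is two nodes joined by a triple edge (G_2), so the type is G_2.

G2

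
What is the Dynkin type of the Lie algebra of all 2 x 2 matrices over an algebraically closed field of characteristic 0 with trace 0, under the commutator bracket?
This is sl(2), which has dimension 2^2 - 1 = 3 and rank 2 - 1 = 1 (a Cartan subalgebra is the diagonal traceless matrices). In the classification of classical Lie algebras, the special linear algebra sl(n+1) has type A_n; here n = 1, so the Dynkin diagram is a chain of 1 nodes with single edges (A_1). Hence the type is A_1.

A_1 (sl(2))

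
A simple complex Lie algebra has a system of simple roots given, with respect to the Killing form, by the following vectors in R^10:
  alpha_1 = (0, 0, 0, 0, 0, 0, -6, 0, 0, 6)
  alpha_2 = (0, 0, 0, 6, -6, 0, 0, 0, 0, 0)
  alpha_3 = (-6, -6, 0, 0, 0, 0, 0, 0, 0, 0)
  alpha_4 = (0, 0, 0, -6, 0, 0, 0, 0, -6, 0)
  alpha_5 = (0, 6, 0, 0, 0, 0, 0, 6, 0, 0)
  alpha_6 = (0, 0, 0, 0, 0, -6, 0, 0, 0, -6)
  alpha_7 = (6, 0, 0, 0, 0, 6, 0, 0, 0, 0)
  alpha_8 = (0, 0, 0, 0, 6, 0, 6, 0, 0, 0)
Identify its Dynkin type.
Compute the Cartan integers a_ij = 2(alpha_i, alpha_j)/(alpha_j, alpha_j); the resulting 8x8 Cartan matrix is
[[2, 0, 0, 0, 0, -1, 0, -1], [0, 2, 0, -1, 0, 0, 0, -1], [0, 0, 2, 0, -1, 0, -1, 0], [0, -1, 0, 2, 0, 0, 0, 0], [0, 0, -1, 0, 2, 0, 0, 0], [-1, 0, 0, 0, 0, 2, -1, 0], [0, 0, -1, 0, 0, -1, 2, 0], [-1, -1, 0, 0, 0, 0, 0, 2]].
All simple roots have the same length, so the diagram is simply laced. The associated Dynkin diagram is a chain of 8 nodes with single edges (A_8), so the type is A_8 (the algebra sl(9)).

A_8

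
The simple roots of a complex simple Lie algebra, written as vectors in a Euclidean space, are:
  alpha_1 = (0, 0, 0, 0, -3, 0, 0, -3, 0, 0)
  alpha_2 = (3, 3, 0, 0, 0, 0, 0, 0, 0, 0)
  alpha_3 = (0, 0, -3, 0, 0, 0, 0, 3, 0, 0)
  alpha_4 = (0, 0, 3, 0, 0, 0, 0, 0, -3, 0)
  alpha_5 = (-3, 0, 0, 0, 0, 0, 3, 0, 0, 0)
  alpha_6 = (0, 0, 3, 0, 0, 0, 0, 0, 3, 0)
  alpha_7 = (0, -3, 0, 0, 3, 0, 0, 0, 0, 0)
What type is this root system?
Compute the Cartan integers a_ij = 2(alpha_i, alpha_j)/(alpha_j, alpha_j); the resulting 7x7 Cartan matrix is
[[2, 0, -1, 0, 0, 0, -1], [0, 2, 0, 0, -1, 0, -1], [-1, 0, 2, -1, 0, -1, 0], [0, 0, -1, 2, 0, 0, 0], [0, -1, 0, 0, 2, 0, 0], [0, 0, -1, 0, 0, 2, 0], [-1, -1, 0, 0, 0, 0, 2]].
All simple roots have the same length, so the diagram is simply laced. The associated Dynkin diagram is a chain of 5 nodes with a fork of two nodes at one end (D_7), so the type is D_7 (the algebra so(14)).

D_7 (so(14))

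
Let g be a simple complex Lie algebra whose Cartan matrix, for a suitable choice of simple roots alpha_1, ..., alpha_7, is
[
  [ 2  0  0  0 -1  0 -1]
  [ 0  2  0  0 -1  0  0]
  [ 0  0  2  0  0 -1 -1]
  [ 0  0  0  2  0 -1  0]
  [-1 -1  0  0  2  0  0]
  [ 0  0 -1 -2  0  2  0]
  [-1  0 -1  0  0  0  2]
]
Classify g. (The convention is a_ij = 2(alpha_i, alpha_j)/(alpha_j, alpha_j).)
The matrix has rank 7 with 2's on the diagonal. Reading the off-diagonal entries as Dynkin edges (a single edge where a_ij = a_ji = -1; a double or triple edge where a_ij * a_ji = 2 or 3), the diagram is a chain of 7 nodes with a double edge at one end; the terminal node there is the unique short simple root (B_7). One simple-root ordering that puts it in standard form is (alpha_2, alpha_5, alpha_1, alpha_7, alpha_3, alpha_6, alpha_4). So the algebra is type B_7, i.e. so(15).

B_7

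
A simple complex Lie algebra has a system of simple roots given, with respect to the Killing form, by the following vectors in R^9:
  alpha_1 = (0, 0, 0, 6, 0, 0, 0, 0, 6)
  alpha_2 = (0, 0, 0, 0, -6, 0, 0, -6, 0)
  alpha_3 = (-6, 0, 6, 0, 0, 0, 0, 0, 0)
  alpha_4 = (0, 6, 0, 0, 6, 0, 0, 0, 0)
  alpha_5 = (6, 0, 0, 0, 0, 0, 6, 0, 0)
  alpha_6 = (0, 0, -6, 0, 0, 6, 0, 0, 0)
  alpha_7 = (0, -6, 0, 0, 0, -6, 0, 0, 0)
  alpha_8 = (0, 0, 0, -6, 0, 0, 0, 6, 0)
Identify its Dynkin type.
A8

Compute the Cartan integers a_ij = 2(alpha_i, alpha_j)/(alpha_j, alpha_j); the resulting 8x8 Cartan matrix is
[[2, 0, 0, 0, 0, 0, 0, -1], [0, 2, 0, -1, 0, 0, 0, -1], [0, 0, 2, 0, -1, -1, 0, 0], [0, -1, 0, 2, 0, 0, -1, 0], [0, 0, -1, 0, 2, 0, 0, 0], [0, 0, -1, 0, 0, 2, -1, 0], [0, 0, 0, -1, 0, -1, 2, 0], [-1, -1, 0, 0, 0, 0, 0, 2]].
All simple roots have the same length, so the diagram is simply laced. The associated Dynkin diagram is a chain of 8 nodes with single edges (A_8), so the type is A_8 (the algebra sl(9)).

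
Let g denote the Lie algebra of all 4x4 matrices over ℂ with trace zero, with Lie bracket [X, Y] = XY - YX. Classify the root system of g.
A_3 (sl(4))

This is sl(4), which has dimension 4^2 - 1 = 15 and rank 4 - 1 = 3 (a Cartan subalgebra is the diagonal traceless matrices). In the classification of classical Lie algebras, the special linear algebra sl(n+1) has type A_n; here n = 3, so the Dynkin diagram is a chain of 3 nodes with single edges (A_3). Hence the type is A_3.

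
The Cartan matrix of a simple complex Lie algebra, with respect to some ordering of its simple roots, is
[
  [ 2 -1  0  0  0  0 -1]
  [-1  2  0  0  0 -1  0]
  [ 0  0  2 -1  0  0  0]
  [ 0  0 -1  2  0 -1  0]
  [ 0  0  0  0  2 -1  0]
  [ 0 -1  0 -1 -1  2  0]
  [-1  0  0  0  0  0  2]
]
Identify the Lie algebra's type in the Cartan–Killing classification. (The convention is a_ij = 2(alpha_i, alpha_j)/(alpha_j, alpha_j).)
The matrix has rank 7 with 2's on the diagonal. Reading the off-diagonal entries as Dynkin edges (a single edge where a_ij = a_ji = -1; a double or triple edge where a_ij * a_ji = 2 or 3), the diagram is a chain of 6 nodes with one extra node attached to the third node from one end (E_7). One simple-root ordering that puts it in standard form is (alpha_3, alpha_5, alpha_4, alpha_6, alpha_2, alpha_1, alpha_7). So the algebra is type E_7.

E_7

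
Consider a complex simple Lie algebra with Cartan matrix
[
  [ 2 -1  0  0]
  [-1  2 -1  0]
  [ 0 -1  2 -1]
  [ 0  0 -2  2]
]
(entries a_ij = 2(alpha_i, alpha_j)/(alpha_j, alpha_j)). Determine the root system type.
The matrix has rank 4 with 2's on the diagonal. Reading the off-diagonal entries as Dynkin edges (a single edge where a_ij = a_ji = -1; a double or triple edge where a_ij * a_ji = 2 or 3), the diagram is a chain of 4 nodes with a double edge at one end; the terminal node there is the unique long simple root (C_4). One simple-root ordering that puts it in standard form is (alpha_1, alpha_2, alpha_3, alpha_4). So the algebra is type C_4, i.e. sp(8).

C4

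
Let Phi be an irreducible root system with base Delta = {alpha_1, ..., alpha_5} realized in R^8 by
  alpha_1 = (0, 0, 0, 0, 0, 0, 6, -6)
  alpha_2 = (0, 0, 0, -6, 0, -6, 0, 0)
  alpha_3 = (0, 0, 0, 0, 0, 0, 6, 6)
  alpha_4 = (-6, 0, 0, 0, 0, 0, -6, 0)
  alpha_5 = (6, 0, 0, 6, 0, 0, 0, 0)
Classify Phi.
Compute the Cartan integers a_ij = 2(alpha_i, alpha_j)/(alpha_j, alpha_j); the resulting 5x5 Cartan matrix is
[[2, 0, 0, -1, 0], [0, 2, 0, 0, -1], [0, 0, 2, -1, 0], [-1, 0, -1, 2, -1], [0, -1, 0, -1, 2]].
All simple roots have the same length, so the diagram is simply laced. The associated Dynkin diagram is a chain of 3 nodes with a fork of two nodes at one end (D_5), so the type is D_5 (the algebra so(10)).

type D_5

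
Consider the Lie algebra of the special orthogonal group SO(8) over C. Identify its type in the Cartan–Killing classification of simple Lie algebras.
This is so(8) with 8 even, which has dimension 8(8-1)/2 = 28 and rank 8/2 = 4. In the classification of classical Lie algebras, the orthogonal algebra so(2n) in an even number of variables has type D_n; here n = 4, so the Dynkin diagram is a chain of 2 nodes with a fork of two nodes at one end (D_4). Hence the type is D_4.

D4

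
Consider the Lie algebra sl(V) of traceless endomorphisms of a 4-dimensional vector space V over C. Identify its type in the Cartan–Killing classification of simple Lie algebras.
type A_3

This is sl(4), which has dimension 4^2 - 1 = 15 and rank 4 - 1 = 3 (a Cartan subalgebra is the diagonal traceless matrices). In the classification of classical Lie algebras, the special linear algebra sl(n+1) has type A_n; here n = 3, so the Dynkin diagram is a chain of 3 nodes with single edges (A_3). Hence the type is A_3.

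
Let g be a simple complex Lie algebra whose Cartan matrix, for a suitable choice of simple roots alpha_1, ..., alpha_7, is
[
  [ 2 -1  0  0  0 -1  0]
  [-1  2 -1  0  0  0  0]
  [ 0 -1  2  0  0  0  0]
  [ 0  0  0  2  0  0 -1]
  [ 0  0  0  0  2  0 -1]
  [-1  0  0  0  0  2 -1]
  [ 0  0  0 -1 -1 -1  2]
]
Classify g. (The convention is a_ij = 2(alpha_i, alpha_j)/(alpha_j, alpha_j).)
The matrix has rank 7 with 2's on the diagonal. Reading the off-diagonal entries as Dynkin edges (a single edge where a_ij = a_ji = -1; a double or triple edge where a_ij * a_ji = 2 or 3), the diagram is a chain of 5 nodes with a fork of two nodes at one end (D_7). One simple-root ordering that puts it in standard form is (alpha_3, alpha_2, alpha_1, alpha_6, alpha_7, alpha_5, alpha_4). So the algebra is type D_7, i.e. so(14).

D7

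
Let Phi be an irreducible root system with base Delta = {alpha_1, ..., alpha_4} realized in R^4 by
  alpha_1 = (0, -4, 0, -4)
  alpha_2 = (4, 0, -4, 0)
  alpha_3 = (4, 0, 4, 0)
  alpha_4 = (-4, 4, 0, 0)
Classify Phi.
D4

Compute the Cartan integers a_ij = 2(alpha_i, alpha_j)/(alpha_j, alpha_j); the resulting 4x4 Cartan matrix is
[[2, 0, 0, -1], [0, 2, 0, -1], [0, 0, 2, -1], [-1, -1, -1, 2]].
All simple roots have the same length, so the diagram is simply laced. The associated Dynkin diagram is a chain of 2 nodes with a fork of two nodes at one end (D_4), so the type is D_4 (the algebra so(8)).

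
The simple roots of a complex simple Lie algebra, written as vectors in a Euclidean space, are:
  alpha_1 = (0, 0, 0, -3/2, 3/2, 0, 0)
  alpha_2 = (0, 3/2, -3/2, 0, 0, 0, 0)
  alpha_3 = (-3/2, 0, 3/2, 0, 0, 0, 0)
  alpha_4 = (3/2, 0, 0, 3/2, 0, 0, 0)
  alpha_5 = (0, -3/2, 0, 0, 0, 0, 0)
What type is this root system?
Compute the Cartan integers a_ij = 2(alpha_i, alpha_j)/(alpha_j, alpha_j); the resulting 5x5 Cartan matrix is
[[2, 0, 0, -1, 0], [0, 2, -1, 0, -2], [0, -1, 2, -1, 0], [-1, 0, -1, 2, 0], [0, -1, 0, 0, 2]].
The roots have two lengths (squared-length ratio 2:1); the short ones are alpha_{5}. The associated Dynkin diagram is a chain of 5 nodes with a double edge at one end; the terminal node there is the unique short simple root (B_5), so the type is B_5 (the algebra so(11)).

B_5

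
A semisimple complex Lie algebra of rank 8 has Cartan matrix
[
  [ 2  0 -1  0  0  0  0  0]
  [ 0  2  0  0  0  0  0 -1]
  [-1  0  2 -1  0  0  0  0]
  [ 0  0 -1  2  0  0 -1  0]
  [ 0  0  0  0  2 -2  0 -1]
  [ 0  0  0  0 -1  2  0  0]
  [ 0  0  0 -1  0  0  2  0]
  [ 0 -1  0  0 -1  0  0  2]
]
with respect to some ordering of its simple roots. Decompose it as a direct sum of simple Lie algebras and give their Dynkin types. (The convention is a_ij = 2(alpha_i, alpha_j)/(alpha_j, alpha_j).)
The diagram associated to this matrix has two connected components: the simple roots {alpha_1, alpha_3, alpha_4, alpha_7} form a chain of 4 nodes with single edges (A_4), and {alpha_2, alpha_5, alpha_6, alpha_8} form a chain of 4 nodes with a double edge at one end; the terminal node there is the unique short simple root (B_4). A semisimple Lie algebra decomposes uniquely as the direct sum of simple ideals, one per connected component of its Dynkin diagram, so g ≅ A_4 ⊕ B_4 (dimension 24 + 36 = 60).

A_4 (sl(5)) + B_4 (so(9))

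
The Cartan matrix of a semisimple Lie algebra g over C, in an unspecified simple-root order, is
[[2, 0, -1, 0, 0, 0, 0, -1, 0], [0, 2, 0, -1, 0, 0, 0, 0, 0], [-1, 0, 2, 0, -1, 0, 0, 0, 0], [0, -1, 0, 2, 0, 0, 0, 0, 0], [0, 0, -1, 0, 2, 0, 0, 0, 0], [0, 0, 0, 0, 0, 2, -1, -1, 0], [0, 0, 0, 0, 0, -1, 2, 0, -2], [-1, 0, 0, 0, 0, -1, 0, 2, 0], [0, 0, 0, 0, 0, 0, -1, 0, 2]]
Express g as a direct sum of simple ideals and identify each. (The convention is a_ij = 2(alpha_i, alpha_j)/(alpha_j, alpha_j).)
A_2 + B_7

The diagram associated to this matrix has two connected components: the simple roots {alpha_2, alpha_4} form a chain of 2 nodes with single edges (A_2), and {alpha_1, alpha_3, alpha_5, alpha_6, alpha_7, alpha_8, alpha_9} form a chain of 7 nodes with a double edge at one end; the terminal node there is the unique short simple root (B_7). A semisimple Lie algebra decomposes uniquely as the direct sum of simple ideals, one per connected component of its Dynkin diagram, so g ≅ A_2 ⊕ B_7 (dimension 8 + 105 = 113).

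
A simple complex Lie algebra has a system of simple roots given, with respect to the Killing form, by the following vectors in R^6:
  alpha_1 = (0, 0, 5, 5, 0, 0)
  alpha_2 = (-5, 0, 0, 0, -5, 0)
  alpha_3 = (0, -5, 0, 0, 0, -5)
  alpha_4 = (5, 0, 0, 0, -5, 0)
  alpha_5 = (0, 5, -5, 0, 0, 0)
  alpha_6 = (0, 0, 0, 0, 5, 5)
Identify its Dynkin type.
D_6

Compute the Cartan integers a_ij = 2(alpha_i, alpha_j)/(alpha_j, alpha_j); the resulting 6x6 Cartan matrix is
[[2, 0, 0, 0, -1, 0], [0, 2, 0, 0, 0, -1], [0, 0, 2, 0, -1, -1], [0, 0, 0, 2, 0, -1], [-1, 0, -1, 0, 2, 0], [0, -1, -1, -1, 0, 2]].
All simple roots have the same length, so the diagram is simply laced. The associated Dynkin diagram is a chain of 4 nodes with a fork of two nodes at one end (D_6), so the type is D_6 (the algebra so(12)).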